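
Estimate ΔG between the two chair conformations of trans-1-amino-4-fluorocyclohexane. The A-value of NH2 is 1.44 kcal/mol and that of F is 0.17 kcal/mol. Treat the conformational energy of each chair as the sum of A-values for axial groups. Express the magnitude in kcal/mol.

C1 and C4 have opposite parity, so for the trans isomer the two substituents are e,e in one chair and a,a in the other.
Chair I (amino axial, fluoro axial): E = 1.61 kcal/mol.
Chair II (amino equatorial, fluoro equatorial): E = 0.00 kcal/mol.
ΔE = 1.61 − 0.00 = 1.61 kcal/mol; chair II is more stable.

1.61 kcal/mol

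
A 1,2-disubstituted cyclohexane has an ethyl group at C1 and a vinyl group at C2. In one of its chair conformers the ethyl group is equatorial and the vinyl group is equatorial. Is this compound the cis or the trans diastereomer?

trans

C1 and C2 have opposite parity, so their axial bonds point in opposite directions.
With opposite-parity carbons, two substituents on the same face are one axial and one equatorial; opposite faces give both axial or both equatorial.
Here the groups are equatorial/equatorial → opposite face → trans.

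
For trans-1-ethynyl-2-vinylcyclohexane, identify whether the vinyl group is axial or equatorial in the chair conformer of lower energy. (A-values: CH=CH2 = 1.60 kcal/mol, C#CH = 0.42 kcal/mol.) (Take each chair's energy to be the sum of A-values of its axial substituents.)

C1 and C2 have opposite parity, so for the trans isomer the two substituents are e,e in one chair and a,a in the other.
Chair I (vinyl axial, ethynyl axial): E = 2.02 kcal/mol.
Chair II (vinyl equatorial, ethynyl equatorial): E = 0.00 kcal/mol.
Chair II is the more stable (lower-energy) conformer, and in that chair the vinyl group is equatorial.

equatorial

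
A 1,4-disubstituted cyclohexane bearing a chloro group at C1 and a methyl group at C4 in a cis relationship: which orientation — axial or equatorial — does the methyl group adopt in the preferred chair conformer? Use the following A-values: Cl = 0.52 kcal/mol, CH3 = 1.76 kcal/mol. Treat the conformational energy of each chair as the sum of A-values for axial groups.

equatorial

C1 and C4 have opposite parity, so for the cis isomer the two substituents are one axial and one equatorial in each chair.
Chair I (chloro axial, methyl equatorial): E = 0.52 kcal/mol.
Chair II (chloro equatorial, methyl axial): E = 1.76 kcal/mol.
Chair I is the more stable (lower-energy) conformer, and in that chair the methyl group is equatorial.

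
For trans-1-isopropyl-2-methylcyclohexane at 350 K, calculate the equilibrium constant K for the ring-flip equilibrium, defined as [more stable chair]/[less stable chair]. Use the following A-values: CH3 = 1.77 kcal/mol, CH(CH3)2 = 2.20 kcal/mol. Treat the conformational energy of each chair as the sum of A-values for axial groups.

K ≈ 301

C1 and C2 have opposite parity, so for the trans isomer the two substituents are e,e in one chair and a,a in the other.
Chair I (methyl axial, isopropyl axial): E = 3.97 kcal/mol; chair II (methyl equatorial, isopropyl equatorial): E = 0.00 kcal/mol.
ΔG = 3.97 kcal/mol between the two chairs.
K = exp(ΔG/RT) with R = 1.987×10⁻³ kcal mol⁻¹ K⁻¹ and T = 350 K gives K ≈ 301.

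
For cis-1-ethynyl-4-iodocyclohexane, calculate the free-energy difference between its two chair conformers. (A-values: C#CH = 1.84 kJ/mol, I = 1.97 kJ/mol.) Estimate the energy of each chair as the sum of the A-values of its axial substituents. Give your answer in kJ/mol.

0.13 kJ/mol

C1 and C4 have opposite parity, so for the cis isomer the two substituents are one axial and one equatorial in each chair.
Chair I (ethynyl axial, iodo equatorial): E = 1.84 kJ/mol.
Chair II (ethynyl equatorial, iodo axial): E = 1.97 kJ/mol.
ΔE = 1.97 − 1.84 = 0.13 kJ/mol; chair I is more stable.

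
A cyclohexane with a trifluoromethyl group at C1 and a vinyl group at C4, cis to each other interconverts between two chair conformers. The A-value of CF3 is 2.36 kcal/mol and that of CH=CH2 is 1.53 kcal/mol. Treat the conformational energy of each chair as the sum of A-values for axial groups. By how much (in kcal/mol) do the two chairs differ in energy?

0.83 kcal/mol

C1 and C4 have opposite parity, so for the cis isomer the two substituents are one axial and one equatorial in each chair.
Chair I (trifluoromethyl axial, vinyl equatorial): E = 2.36 kcal/mol.
Chair II (trifluoromethyl equatorial, vinyl axial): E = 1.53 kcal/mol.
ΔE = 2.36 − 1.53 = 0.83 kcal/mol; chair II is more stable.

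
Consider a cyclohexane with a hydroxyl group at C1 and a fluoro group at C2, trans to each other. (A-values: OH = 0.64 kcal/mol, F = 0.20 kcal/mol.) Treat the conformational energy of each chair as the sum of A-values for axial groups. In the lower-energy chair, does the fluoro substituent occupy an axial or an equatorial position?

equatorial

C1 and C2 have opposite parity, so for the trans isomer the two substituents are e,e in one chair and a,a in the other.
Chair I (hydroxyl axial, fluoro axial): E = 0.84 kcal/mol.
Chair II (hydroxyl equatorial, fluoro equatorial): E = 0.00 kcal/mol.
Chair II is the more stable (lower-energy) conformer, and in that chair the fluoro group is equatorial.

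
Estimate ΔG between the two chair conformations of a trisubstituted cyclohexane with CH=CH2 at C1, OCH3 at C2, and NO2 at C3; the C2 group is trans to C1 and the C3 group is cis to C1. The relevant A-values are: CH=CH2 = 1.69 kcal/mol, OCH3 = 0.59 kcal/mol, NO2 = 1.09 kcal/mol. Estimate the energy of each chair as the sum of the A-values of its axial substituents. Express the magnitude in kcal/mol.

Chair I (vinyl axial, methoxy axial, nitro axial): E = 3.37 kcal/mol.
Chair II (vinyl equatorial, methoxy equatorial, nitro equatorial): E = 0.00 kcal/mol.
ΔE = 3.37 − 0.00 = 3.37 kcal/mol; chair II is more stable.

3.37 kcal/mol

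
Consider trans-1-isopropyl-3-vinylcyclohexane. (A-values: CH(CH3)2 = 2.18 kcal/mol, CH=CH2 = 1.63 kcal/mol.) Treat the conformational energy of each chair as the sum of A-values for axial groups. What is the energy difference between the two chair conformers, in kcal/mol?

0.55 kcal/mol

C1 and C3 have the same parity, so for the trans isomer the two substituents are one axial and one equatorial in each chair.
Chair I (isopropyl axial, vinyl equatorial): E = 2.18 kcal/mol.
Chair II (isopropyl equatorial, vinyl axial): E = 1.63 kcal/mol.
ΔE = 2.18 − 1.63 = 0.55 kcal/mol; chair II is more stable.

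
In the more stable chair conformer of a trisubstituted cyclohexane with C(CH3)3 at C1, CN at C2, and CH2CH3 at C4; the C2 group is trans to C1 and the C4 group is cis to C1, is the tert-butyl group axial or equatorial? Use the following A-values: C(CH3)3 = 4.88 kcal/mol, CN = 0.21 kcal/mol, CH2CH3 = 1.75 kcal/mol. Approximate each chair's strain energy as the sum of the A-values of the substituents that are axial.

Chair I (tert-butyl axial, cyano axial, ethyl equatorial): E = 5.09 kcal/mol.
Chair II (tert-butyl equatorial, cyano equatorial, ethyl axial): E = 1.75 kcal/mol.
Chair II is the more stable (lower-energy) conformer, and in that chair the tert-butyl group is equatorial.

equatorial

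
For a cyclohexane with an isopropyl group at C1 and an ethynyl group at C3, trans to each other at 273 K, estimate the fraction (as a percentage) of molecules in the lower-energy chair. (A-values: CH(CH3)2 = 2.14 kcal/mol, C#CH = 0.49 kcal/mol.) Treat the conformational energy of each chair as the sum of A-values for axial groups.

95.4%

C1 and C3 have the same parity, so for the trans isomer the two substituents are one axial and one equatorial in each chair.
Chair I (isopropyl axial, ethynyl equatorial): E = 2.14 kcal/mol; chair II (isopropyl equatorial, ethynyl axial): E = 0.49 kcal/mol.
ΔG = 1.65 kcal/mol between the two chairs.
K = exp(ΔG/RT) with R = 1.987×10⁻³ kcal mol⁻¹ K⁻¹ and T = 273 K gives K ≈ 20.9.
Fraction in the lower-energy chair = K/(K+1) = 95.4%.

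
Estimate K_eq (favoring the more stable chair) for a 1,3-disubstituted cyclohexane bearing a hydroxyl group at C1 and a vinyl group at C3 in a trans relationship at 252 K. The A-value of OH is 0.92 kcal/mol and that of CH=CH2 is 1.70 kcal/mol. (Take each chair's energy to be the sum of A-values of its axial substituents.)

K ≈ 4.75

C1 and C3 have the same parity, so for the trans isomer the two substituents are one axial and one equatorial in each chair.
Chair I (hydroxyl axial, vinyl equatorial): E = 0.92 kcal/mol; chair II (hydroxyl equatorial, vinyl axial): E = 1.70 kcal/mol.
ΔG = 0.78 kcal/mol between the two chairs.
K = exp(ΔG/RT) with R = 1.987×10⁻³ kcal mol⁻¹ K⁻¹ and T = 252 K gives K ≈ 4.75.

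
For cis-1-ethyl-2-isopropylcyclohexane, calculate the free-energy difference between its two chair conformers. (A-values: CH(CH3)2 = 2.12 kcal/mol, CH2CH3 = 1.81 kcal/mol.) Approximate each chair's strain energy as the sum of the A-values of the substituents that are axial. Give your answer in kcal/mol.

0.31 kcal/mol

C1 and C2 have opposite parity, so for the cis isomer the two substituents are one axial and one equatorial in each chair.
Chair I (isopropyl axial, ethyl equatorial): E = 2.12 kcal/mol.
Chair II (isopropyl equatorial, ethyl axial): E = 1.81 kcal/mol.
ΔE = 2.12 − 1.81 = 0.31 kcal/mol; chair II is more stable.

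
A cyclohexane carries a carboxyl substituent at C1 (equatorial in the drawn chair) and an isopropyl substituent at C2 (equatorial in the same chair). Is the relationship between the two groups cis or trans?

C1 and C2 have opposite parity, so their axial bonds point in opposite directions.
With opposite-parity carbons, two substituents on the same face are one axial and one equatorial; opposite faces give both axial or both equatorial.
Here the groups are equatorial/equatorial → opposite face → trans.

trans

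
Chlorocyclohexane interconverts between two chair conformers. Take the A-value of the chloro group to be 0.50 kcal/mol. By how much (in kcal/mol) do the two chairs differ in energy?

A monosubstituted cyclohexane has one chair with the chloro group axial (E = A = 0.50 kcal/mol) and one with it equatorial (E = 0).
ΔE = 0.50 − 0 = 0.50 kcal/mol.

0.50 kcal/mol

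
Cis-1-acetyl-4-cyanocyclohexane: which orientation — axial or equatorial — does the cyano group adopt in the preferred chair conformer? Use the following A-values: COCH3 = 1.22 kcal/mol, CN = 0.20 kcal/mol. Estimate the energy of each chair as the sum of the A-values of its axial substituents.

C1 and C4 have opposite parity, so for the cis isomer the two substituents are one axial and one equatorial in each chair.
Chair I (acetyl axial, cyano equatorial): E = 1.22 kcal/mol.
Chair II (acetyl equatorial, cyano axial): E = 0.20 kcal/mol.
Chair II is the more stable (lower-energy) conformer, and in that chair the cyano group is axial.

axial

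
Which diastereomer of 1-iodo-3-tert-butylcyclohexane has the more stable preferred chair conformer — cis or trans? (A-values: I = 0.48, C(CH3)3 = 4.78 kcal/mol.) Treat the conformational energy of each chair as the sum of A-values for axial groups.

cis

At 1,3 positions (parity same): cis → (e,e or a,a); trans → (a,e or e,a).
Best chair for cis: E = 0.00 kcal/mol; best chair for trans: E = 0.48 kcal/mol.
The cis isomer is lower by 0.48 kcal/mol.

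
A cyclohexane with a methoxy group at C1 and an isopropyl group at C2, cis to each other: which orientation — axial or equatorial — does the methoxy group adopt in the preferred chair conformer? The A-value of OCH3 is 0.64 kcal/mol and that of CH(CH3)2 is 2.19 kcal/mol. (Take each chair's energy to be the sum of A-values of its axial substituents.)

axial

C1 and C2 have opposite parity, so for the cis isomer the two substituents are one axial and one equatorial in each chair.
Chair I (methoxy axial, isopropyl equatorial): E = 0.64 kcal/mol.
Chair II (methoxy equatorial, isopropyl axial): E = 2.19 kcal/mol.
Chair I is the more stable (lower-energy) conformer, and in that chair the methoxy group is axial.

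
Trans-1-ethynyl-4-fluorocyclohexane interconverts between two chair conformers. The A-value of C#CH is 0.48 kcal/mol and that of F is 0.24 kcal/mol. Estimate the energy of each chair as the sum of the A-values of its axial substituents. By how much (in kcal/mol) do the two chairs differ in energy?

C1 and C4 have opposite parity, so for the trans isomer the two substituents are e,e in one chair and a,a in the other.
Chair I (ethynyl axial, fluoro axial): E = 0.72 kcal/mol.
Chair II (ethynyl equatorial, fluoro equatorial): E = 0.00 kcal/mol.
ΔE = 0.72 − 0.00 = 0.72 kcal/mol; chair II is more stable.

0.72 kcal/mol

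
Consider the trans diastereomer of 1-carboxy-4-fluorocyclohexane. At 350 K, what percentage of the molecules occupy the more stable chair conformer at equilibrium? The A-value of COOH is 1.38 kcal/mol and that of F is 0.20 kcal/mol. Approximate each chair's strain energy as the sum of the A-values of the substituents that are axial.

90.7%

C1 and C4 have opposite parity, so for the trans isomer the two substituents are e,e in one chair and a,a in the other.
Chair I (carboxyl axial, fluoro axial): E = 1.58 kcal/mol; chair II (carboxyl equatorial, fluoro equatorial): E = 0.00 kcal/mol.
ΔG = 1.58 kcal/mol between the two chairs.
K = exp(ΔG/RT) with R = 1.987×10⁻³ kcal mol⁻¹ K⁻¹ and T = 350 K gives K ≈ 9.7.
Fraction in the lower-energy chair = K/(K+1) = 90.7%.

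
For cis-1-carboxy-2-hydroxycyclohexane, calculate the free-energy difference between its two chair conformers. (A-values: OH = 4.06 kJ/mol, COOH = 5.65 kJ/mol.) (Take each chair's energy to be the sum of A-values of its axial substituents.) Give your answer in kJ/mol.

C1 and C2 have opposite parity, so for the cis isomer the two substituents are one axial and one equatorial in each chair.
Chair I (hydroxyl axial, carboxyl equatorial): E = 4.06 kJ/mol.
Chair II (hydroxyl equatorial, carboxyl axial): E = 5.65 kJ/mol.
ΔE = 5.65 − 4.06 = 1.59 kJ/mol; chair I is more stable.

1.59 kJ/mol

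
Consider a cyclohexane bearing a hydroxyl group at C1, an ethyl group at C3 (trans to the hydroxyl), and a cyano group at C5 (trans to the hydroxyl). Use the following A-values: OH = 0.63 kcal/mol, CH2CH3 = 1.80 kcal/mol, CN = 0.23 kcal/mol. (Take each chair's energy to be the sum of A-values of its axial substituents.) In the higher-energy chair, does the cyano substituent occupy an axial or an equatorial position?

axial

Chair I (hydroxyl axial, ethyl equatorial, cyano equatorial): E = 0.63 kcal/mol.
Chair II (hydroxyl equatorial, ethyl axial, cyano axial): E = 2.03 kcal/mol.
Chair II is the less stable (higher-energy) conformer, and in that chair the cyano group is axial.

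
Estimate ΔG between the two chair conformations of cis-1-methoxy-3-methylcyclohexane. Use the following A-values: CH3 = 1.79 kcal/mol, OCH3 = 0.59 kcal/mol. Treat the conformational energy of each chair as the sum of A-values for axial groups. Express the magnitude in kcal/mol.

C1 and C3 have the same parity, so for the cis isomer the two substituents are e,e in one chair and a,a in the other.
Chair I (methyl axial, methoxy axial): E = 2.38 kcal/mol.
Chair II (methyl equatorial, methoxy equatorial): E = 0.00 kcal/mol.
ΔE = 2.38 − 0.00 = 2.38 kcal/mol; chair II is more stable.

2.38 kcal/mol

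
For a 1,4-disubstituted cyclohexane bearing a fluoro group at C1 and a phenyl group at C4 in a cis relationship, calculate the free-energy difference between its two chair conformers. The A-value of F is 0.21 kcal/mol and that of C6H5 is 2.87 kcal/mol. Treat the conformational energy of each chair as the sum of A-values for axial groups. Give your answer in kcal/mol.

C1 and C4 have opposite parity, so for the cis isomer the two substituents are one axial and one equatorial in each chair.
Chair I (fluoro axial, phenyl equatorial): E = 0.21 kcal/mol.
Chair II (fluoro equatorial, phenyl axial): E = 2.87 kcal/mol.
ΔE = 2.87 − 0.21 = 2.66 kcal/mol; chair I is more stable.

2.66 kcal/mol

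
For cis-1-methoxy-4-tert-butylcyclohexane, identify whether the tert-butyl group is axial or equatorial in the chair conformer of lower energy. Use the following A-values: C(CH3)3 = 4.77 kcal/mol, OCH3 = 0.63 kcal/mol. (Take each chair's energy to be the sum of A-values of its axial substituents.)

equatorial

C1 and C4 have opposite parity, so for the cis isomer the two substituents are one axial and one equatorial in each chair.
Chair I (tert-butyl axial, methoxy equatorial): E = 4.77 kcal/mol.
Chair II (tert-butyl equatorial, methoxy axial): E = 0.63 kcal/mol.
Chair II is the more stable (lower-energy) conformer, and in that chair the tert-butyl group is equatorial.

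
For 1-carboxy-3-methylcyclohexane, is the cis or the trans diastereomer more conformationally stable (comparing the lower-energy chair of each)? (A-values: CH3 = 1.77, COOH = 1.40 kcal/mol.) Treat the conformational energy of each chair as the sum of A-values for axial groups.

cis

At 1,3 positions (parity same): cis → (e,e or a,a); trans → (a,e or e,a).
Best chair for cis: E = 0.00 kcal/mol; best chair for trans: E = 1.40 kcal/mol.
The cis isomer is lower by 1.40 kcal/mol.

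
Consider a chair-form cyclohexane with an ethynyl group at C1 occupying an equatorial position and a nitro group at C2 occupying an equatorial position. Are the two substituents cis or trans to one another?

trans

C1 and C2 have opposite parity, so their axial bonds point in opposite directions.
With opposite-parity carbons, two substituents on the same face are one axial and one equatorial; opposite faces give both axial or both equatorial.
Here the groups are equatorial/equatorial → opposite face → trans.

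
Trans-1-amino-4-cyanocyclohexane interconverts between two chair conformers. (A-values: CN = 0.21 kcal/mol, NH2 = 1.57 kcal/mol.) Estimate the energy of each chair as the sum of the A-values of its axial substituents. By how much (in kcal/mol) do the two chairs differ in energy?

C1 and C4 have opposite parity, so for the trans isomer the two substituents are e,e in one chair and a,a in the other.
Chair I (cyano axial, amino axial): E = 1.78 kcal/mol.
Chair II (cyano equatorial, amino equatorial): E = 0.00 kcal/mol.
ΔE = 1.78 − 0.00 = 1.78 kcal/mol; chair II is more stable.

1.78 kcal/mol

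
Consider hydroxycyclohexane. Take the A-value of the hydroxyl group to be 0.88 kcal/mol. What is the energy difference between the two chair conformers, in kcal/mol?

A monosubstituted cyclohexane has one chair with the hydroxyl group axial (E = A = 0.88 kcal/mol) and one with it equatorial (E = 0).
ΔE = 0.88 − 0 = 0.88 kcal/mol.

0.88 kcal/mol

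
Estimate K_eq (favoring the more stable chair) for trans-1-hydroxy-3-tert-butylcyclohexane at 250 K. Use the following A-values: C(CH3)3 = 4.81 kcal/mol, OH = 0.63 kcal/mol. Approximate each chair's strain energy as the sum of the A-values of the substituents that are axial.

K ≈ 4513

C1 and C3 have the same parity, so for the trans isomer the two substituents are one axial and one equatorial in each chair.
Chair I (tert-butyl axial, hydroxyl equatorial): E = 4.81 kcal/mol; chair II (tert-butyl equatorial, hydroxyl axial): E = 0.63 kcal/mol.
ΔG = 4.18 kcal/mol between the two chairs.
K = exp(ΔG/RT) with R = 1.987×10⁻³ kcal mol⁻¹ K⁻¹ and T = 250 K gives K ≈ 4.51e+03.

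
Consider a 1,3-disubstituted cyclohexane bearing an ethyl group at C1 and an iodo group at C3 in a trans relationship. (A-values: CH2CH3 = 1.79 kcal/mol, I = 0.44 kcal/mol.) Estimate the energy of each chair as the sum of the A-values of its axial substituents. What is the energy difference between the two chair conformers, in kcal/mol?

1.35 kcal/mol

C1 and C3 have the same parity, so for the trans isomer the two substituents are one axial and one equatorial in each chair.
Chair I (ethyl axial, iodo equatorial): E = 1.79 kcal/mol.
Chair II (ethyl equatorial, iodo axial): E = 0.44 kcal/mol.
ΔE = 1.79 − 0.44 = 1.35 kcal/mol; chair II is more stable.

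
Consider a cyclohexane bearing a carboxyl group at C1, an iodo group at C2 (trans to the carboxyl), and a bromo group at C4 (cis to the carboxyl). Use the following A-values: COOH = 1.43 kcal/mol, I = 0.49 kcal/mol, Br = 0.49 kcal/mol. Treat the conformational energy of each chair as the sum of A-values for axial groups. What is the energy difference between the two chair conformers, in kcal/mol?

Chair I (carboxyl axial, iodo axial, bromo equatorial): E = 1.92 kcal/mol.
Chair II (carboxyl equatorial, iodo equatorial, bromo axial): E = 0.49 kcal/mol.
ΔE = 1.92 − 0.49 = 1.43 kcal/mol; chair II is more stable.

1.43 kcal/mol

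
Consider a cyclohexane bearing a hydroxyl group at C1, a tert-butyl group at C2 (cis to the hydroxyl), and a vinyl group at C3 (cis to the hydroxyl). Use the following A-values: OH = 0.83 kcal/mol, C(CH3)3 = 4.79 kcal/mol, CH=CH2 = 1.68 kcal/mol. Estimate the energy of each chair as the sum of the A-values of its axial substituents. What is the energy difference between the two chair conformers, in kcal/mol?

2.28 kcal/mol

Chair I (hydroxyl axial, tert-butyl equatorial, vinyl axial): E = 2.51 kcal/mol.
Chair II (hydroxyl equatorial, tert-butyl axial, vinyl equatorial): E = 4.79 kcal/mol.
ΔE = 4.79 − 2.51 = 2.28 kcal/mol; chair I is more stable.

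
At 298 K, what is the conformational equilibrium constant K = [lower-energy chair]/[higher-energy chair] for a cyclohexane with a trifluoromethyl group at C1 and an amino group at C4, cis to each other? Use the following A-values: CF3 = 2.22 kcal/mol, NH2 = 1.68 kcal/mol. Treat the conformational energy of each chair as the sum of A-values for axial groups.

C1 and C4 have opposite parity, so for the cis isomer the two substituents are one axial and one equatorial in each chair.
Chair I (trifluoromethyl axial, amino equatorial): E = 2.22 kcal/mol; chair II (trifluoromethyl equatorial, amino axial): E = 1.68 kcal/mol.
ΔG = 0.54 kcal/mol between the two chairs.
K = exp(ΔG/RT) with R = 1.987×10⁻³ kcal mol⁻¹ K⁻¹ and T = 298 K gives K ≈ 2.49.

K ≈ 2.49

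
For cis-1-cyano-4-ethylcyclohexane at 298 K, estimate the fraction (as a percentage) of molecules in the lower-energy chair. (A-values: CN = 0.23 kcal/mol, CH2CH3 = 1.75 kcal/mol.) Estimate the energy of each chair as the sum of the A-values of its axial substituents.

C1 and C4 have opposite parity, so for the cis isomer the two substituents are one axial and one equatorial in each chair.
Chair I (cyano axial, ethyl equatorial): E = 0.23 kcal/mol; chair II (cyano equatorial, ethyl axial): E = 1.75 kcal/mol.
ΔG = 1.52 kcal/mol between the two chairs.
K = exp(ΔG/RT) with R = 1.987×10⁻³ kcal mol⁻¹ K⁻¹ and T = 298 K gives K ≈ 13.
Fraction in the lower-energy chair = K/(K+1) = 92.9%.

92.9%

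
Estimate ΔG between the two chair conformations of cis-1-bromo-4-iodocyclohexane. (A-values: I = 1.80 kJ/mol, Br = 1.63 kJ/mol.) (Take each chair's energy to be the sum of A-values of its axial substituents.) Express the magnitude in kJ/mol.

0.17 kJ/mol

C1 and C4 have opposite parity, so for the cis isomer the two substituents are one axial and one equatorial in each chair.
Chair I (iodo axial, bromo equatorial): E = 1.80 kJ/mol.
Chair II (iodo equatorial, bromo axial): E = 1.63 kJ/mol.
ΔE = 1.80 − 1.63 = 0.17 kJ/mol; chair II is more stable.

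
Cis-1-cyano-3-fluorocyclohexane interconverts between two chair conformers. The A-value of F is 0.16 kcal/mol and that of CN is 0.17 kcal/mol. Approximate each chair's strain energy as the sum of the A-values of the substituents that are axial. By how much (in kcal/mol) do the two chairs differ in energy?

0.33 kcal/mol

C1 and C3 have the same parity, so for the cis isomer the two substituents are e,e in one chair and a,a in the other.
Chair I (fluoro axial, cyano axial): E = 0.33 kcal/mol.
Chair II (fluoro equatorial, cyano equatorial): E = 0.00 kcal/mol.
ΔE = 0.33 − 0.00 = 0.33 kcal/mol; chair II is more stable.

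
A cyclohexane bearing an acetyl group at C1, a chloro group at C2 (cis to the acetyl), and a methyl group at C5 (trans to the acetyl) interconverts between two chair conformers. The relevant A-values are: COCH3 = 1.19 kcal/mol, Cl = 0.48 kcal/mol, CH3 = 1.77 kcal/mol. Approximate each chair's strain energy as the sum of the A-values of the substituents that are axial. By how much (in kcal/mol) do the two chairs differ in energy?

1.06 kcal/mol

Chair I (acetyl axial, chloro equatorial, methyl equatorial): E = 1.19 kcal/mol.
Chair II (acetyl equatorial, chloro axial, methyl axial): E = 2.25 kcal/mol.
ΔE = 2.25 − 1.19 = 1.06 kcal/mol; chair I is more stable.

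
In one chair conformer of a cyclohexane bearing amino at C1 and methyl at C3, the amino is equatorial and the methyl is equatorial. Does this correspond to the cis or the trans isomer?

cis

C1 and C3 have the same parity, so their axial bonds point in the same direction.
With same-parity carbons, two substituents on the same face are both axial or both equatorial; opposite faces give one of each.
Here the groups are equatorial/equatorial → same face → cis.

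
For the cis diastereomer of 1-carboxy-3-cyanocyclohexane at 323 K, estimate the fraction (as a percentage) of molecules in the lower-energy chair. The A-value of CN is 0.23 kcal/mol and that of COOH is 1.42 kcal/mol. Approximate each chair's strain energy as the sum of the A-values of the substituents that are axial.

C1 and C3 have the same parity, so for the cis isomer the two substituents are e,e in one chair and a,a in the other.
Chair I (cyano axial, carboxyl axial): E = 1.65 kcal/mol; chair II (cyano equatorial, carboxyl equatorial): E = 0.00 kcal/mol.
ΔG = 1.65 kcal/mol between the two chairs.
K = exp(ΔG/RT) with R = 1.987×10⁻³ kcal mol⁻¹ K⁻¹ and T = 323 K gives K ≈ 13.1.
Fraction in the lower-energy chair = K/(K+1) = 92.9%.

92.9%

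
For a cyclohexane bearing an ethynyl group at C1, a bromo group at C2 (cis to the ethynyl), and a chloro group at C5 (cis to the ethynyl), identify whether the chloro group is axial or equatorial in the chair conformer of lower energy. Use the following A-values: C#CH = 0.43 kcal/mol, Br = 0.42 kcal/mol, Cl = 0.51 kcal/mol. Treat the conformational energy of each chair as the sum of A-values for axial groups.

equatorial

Chair I (ethynyl axial, bromo equatorial, chloro axial): E = 0.94 kcal/mol.
Chair II (ethynyl equatorial, bromo axial, chloro equatorial): E = 0.42 kcal/mol.
Chair II is the more stable (lower-energy) conformer, and in that chair the chloro group is equatorial.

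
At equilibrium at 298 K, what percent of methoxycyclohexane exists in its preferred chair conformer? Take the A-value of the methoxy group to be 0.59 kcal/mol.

One chair has the methoxy group axial (E = 0.59 kcal/mol) and the other has it equatorial (E = 0).
ΔG = 0.59 kcal/mol between the two chairs.
K = exp(ΔG/RT) with R = 1.987×10⁻³ kcal mol⁻¹ K⁻¹ and T = 298 K gives K ≈ 2.71.
Fraction in the lower-energy chair = K/(K+1) = 73.0%.

73.0%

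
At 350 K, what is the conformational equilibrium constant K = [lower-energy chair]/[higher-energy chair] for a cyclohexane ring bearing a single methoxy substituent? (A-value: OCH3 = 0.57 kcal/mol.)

K ≈ 2.27

One chair has the methoxy group axial (E = 0.57 kcal/mol) and the other has it equatorial (E = 0).
ΔG = 0.57 kcal/mol between the two chairs.
K = exp(ΔG/RT) with R = 1.987×10⁻³ kcal mol⁻¹ K⁻¹ and T = 350 K gives K ≈ 2.27.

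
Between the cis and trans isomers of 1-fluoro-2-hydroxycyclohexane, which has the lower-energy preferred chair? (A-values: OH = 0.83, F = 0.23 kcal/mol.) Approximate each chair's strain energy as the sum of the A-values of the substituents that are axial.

trans

At 1,2 positions (parity opposite): cis → (a,e or e,a); trans → (e,e or a,a).
Best chair for cis: E = 0.23 kcal/mol; best chair for trans: E = 0.00 kcal/mol.
The trans isomer is lower by 0.23 kcal/mol.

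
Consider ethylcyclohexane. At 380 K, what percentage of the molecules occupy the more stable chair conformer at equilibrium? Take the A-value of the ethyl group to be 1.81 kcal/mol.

91.7%

One chair has the ethyl group axial (E = 1.81 kcal/mol) and the other has it equatorial (E = 0).
ΔG = 1.81 kcal/mol between the two chairs.
K = exp(ΔG/RT) with R = 1.987×10⁻³ kcal mol⁻¹ K⁻¹ and T = 380 K gives K ≈ 11.
Fraction in the lower-energy chair = K/(K+1) = 91.7%.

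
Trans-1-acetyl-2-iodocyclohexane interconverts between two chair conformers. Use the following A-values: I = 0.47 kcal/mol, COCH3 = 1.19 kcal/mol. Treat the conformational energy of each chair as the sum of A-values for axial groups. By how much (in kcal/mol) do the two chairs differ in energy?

1.66 kcal/mol

C1 and C2 have opposite parity, so for the trans isomer the two substituents are e,e in one chair and a,a in the other.
Chair I (iodo axial, acetyl axial): E = 1.66 kcal/mol.
Chair II (iodo equatorial, acetyl equatorial): E = 0.00 kcal/mol.
ΔE = 1.66 − 0.00 = 1.66 kcal/mol; chair II is more stable.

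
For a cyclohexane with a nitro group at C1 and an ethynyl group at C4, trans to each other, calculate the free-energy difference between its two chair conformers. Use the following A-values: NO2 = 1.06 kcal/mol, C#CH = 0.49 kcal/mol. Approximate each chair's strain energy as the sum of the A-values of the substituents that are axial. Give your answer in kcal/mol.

1.55 kcal/mol

C1 and C4 have opposite parity, so for the trans isomer the two substituents are e,e in one chair and a,a in the other.
Chair I (nitro axial, ethynyl axial): E = 1.55 kcal/mol.
Chair II (nitro equatorial, ethynyl equatorial): E = 0.00 kcal/mol.
ΔE = 1.55 − 0.00 = 1.55 kcal/mol; chair II is more stable.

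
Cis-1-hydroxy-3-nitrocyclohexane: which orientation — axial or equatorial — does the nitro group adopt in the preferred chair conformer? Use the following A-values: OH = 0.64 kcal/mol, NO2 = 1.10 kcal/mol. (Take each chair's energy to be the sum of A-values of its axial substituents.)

equatorial

C1 and C3 have the same parity, so for the cis isomer the two substituents are e,e in one chair and a,a in the other.
Chair I (hydroxyl axial, nitro axial): E = 1.74 kcal/mol.
Chair II (hydroxyl equatorial, nitro equatorial): E = 0.00 kcal/mol.
Chair II is the more stable (lower-energy) conformer, and in that chair the nitro group is equatorial.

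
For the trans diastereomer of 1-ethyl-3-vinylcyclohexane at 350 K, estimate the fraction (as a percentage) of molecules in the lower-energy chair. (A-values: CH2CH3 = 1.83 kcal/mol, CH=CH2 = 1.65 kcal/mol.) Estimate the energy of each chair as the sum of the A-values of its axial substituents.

C1 and C3 have the same parity, so for the trans isomer the two substituents are one axial and one equatorial in each chair.
Chair I (ethyl axial, vinyl equatorial): E = 1.83 kcal/mol; chair II (ethyl equatorial, vinyl axial): E = 1.65 kcal/mol.
ΔG = 0.18 kcal/mol between the two chairs.
K = exp(ΔG/RT) with R = 1.987×10⁻³ kcal mol⁻¹ K⁻¹ and T = 350 K gives K ≈ 1.3.
Fraction in the lower-energy chair = K/(K+1) = 56.4%.

56.4%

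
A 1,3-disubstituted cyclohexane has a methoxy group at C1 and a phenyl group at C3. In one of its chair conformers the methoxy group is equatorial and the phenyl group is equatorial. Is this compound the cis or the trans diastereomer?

cis

C1 and C3 have the same parity, so their axial bonds point in the same direction.
With same-parity carbons, two substituents on the same face are both axial or both equatorial; opposite faces give one of each.
Here the groups are equatorial/equatorial → same face → cis.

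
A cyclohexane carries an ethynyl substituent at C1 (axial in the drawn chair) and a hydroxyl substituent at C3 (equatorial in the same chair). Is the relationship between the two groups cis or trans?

trans

C1 and C3 have the same parity, so their axial bonds point in the same direction.
With same-parity carbons, two substituents on the same face are both axial or both equatorial; opposite faces give one of each.
Here the groups are axial/equatorial → opposite face → trans.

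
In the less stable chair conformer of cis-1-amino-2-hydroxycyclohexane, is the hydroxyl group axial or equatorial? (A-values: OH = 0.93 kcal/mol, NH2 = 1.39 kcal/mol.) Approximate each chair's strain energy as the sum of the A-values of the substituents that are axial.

equatorial

C1 and C2 have opposite parity, so for the cis isomer the two substituents are one axial and one equatorial in each chair.
Chair I (hydroxyl axial, amino equatorial): E = 0.93 kcal/mol.
Chair II (hydroxyl equatorial, amino axial): E = 1.39 kcal/mol.
Chair II is the less stable (higher-energy) conformer, and in that chair the hydroxyl group is equatorial.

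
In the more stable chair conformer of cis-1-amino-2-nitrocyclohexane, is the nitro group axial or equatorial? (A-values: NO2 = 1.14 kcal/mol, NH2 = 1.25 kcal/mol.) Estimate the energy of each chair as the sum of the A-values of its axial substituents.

axial

C1 and C2 have opposite parity, so for the cis isomer the two substituents are one axial and one equatorial in each chair.
Chair I (nitro axial, amino equatorial): E = 1.14 kcal/mol.
Chair II (nitro equatorial, amino axial): E = 1.25 kcal/mol.
Chair I is the more stable (lower-energy) conformer, and in that chair the nitro group is axial.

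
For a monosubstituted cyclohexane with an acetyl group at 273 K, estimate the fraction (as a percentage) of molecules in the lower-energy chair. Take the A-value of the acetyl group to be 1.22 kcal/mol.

90.5%

One chair has the acetyl group axial (E = 1.22 kcal/mol) and the other has it equatorial (E = 0).
ΔG = 1.22 kcal/mol between the two chairs.
K = exp(ΔG/RT) with R = 1.987×10⁻³ kcal mol⁻¹ K⁻¹ and T = 273 K gives K ≈ 9.48.
Fraction in the lower-energy chair = K/(K+1) = 90.5%.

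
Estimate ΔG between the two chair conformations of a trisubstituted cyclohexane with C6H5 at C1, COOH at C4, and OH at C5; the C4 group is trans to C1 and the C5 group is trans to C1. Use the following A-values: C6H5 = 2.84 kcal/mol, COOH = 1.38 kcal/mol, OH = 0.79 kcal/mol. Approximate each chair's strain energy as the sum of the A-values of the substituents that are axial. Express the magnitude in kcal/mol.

3.43 kcal/mol

Chair I (phenyl axial, carboxyl axial, hydroxyl equatorial): E = 4.22 kcal/mol.
Chair II (phenyl equatorial, carboxyl equatorial, hydroxyl axial): E = 0.79 kcal/mol.
ΔE = 4.22 − 0.79 = 3.43 kcal/mol; chair II is more stable.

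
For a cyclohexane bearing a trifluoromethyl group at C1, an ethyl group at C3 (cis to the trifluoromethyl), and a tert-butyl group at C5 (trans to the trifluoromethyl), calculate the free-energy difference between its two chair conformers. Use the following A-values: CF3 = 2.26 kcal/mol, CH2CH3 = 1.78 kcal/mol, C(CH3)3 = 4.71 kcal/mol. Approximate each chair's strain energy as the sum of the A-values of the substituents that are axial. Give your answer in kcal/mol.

Chair I (trifluoromethyl axial, ethyl axial, tert-butyl equatorial): E = 4.04 kcal/mol.
Chair II (trifluoromethyl equatorial, ethyl equatorial, tert-butyl axial): E = 4.71 kcal/mol.
ΔE = 4.71 − 4.04 = 0.67 kcal/mol; chair I is more stable.

0.67 kcal/mol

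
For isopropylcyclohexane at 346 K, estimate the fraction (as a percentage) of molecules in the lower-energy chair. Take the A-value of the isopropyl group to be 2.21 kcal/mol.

96.1%

One chair has the isopropyl group axial (E = 2.21 kcal/mol) and the other has it equatorial (E = 0).
ΔG = 2.21 kcal/mol between the two chairs.
K = exp(ΔG/RT) with R = 1.987×10⁻³ kcal mol⁻¹ K⁻¹ and T = 346 K gives K ≈ 24.9.
Fraction in the lower-energy chair = K/(K+1) = 96.1%.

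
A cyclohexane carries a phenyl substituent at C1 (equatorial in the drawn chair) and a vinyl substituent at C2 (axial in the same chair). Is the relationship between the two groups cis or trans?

C1 and C2 have opposite parity, so their axial bonds point in opposite directions.
With opposite-parity carbons, two substituents on the same face are one axial and one equatorial; opposite faces give both axial or both equatorial.
Here the groups are equatorial/axial → same face → cis.

cis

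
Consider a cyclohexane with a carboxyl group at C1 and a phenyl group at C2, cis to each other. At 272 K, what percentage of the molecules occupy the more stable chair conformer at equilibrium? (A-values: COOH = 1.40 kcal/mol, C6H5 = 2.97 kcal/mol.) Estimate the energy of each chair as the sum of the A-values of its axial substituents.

94.8%

C1 and C2 have opposite parity, so for the cis isomer the two substituents are one axial and one equatorial in each chair.
Chair I (carboxyl axial, phenyl equatorial): E = 1.40 kcal/mol; chair II (carboxyl equatorial, phenyl axial): E = 2.97 kcal/mol.
ΔG = 1.57 kcal/mol between the two chairs.
K = exp(ΔG/RT) with R = 1.987×10⁻³ kcal mol⁻¹ K⁻¹ and T = 272 K gives K ≈ 18.3.
Fraction in the lower-energy chair = K/(K+1) = 94.8%.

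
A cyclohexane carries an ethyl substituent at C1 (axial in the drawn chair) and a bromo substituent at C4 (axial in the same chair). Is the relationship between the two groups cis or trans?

C1 and C4 have opposite parity, so their axial bonds point in opposite directions.
With opposite-parity carbons, two substituents on the same face are one axial and one equatorial; opposite faces give both axial or both equatorial.
Here the groups are axial/axial → opposite face → trans.

trans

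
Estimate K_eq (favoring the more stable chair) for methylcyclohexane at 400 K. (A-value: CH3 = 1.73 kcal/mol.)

K ≈ 8.82

One chair has the methyl group axial (E = 1.73 kcal/mol) and the other has it equatorial (E = 0).
ΔG = 1.73 kcal/mol between the two chairs.
K = exp(ΔG/RT) with R = 1.987×10⁻³ kcal mol⁻¹ K⁻¹ and T = 400 K gives K ≈ 8.82.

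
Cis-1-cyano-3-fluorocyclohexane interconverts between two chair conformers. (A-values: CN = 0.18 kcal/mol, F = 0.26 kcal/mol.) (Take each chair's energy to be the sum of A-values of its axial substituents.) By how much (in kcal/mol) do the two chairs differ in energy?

C1 and C3 have the same parity, so for the cis isomer the two substituents are e,e in one chair and a,a in the other.
Chair I (cyano axial, fluoro axial): E = 0.44 kcal/mol.
Chair II (cyano equatorial, fluoro equatorial): E = 0.00 kcal/mol.
ΔE = 0.44 − 0.00 = 0.44 kcal/mol; chair II is more stable.

0.44 kcal/mol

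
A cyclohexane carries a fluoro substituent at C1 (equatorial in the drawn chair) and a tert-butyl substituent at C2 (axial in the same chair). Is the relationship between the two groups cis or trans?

cis

C1 and C2 have opposite parity, so their axial bonds point in opposite directions.
With opposite-parity carbons, two substituents on the same face are one axial and one equatorial; opposite faces give both axial or both equatorial.
Here the groups are equatorial/axial → same face → cis.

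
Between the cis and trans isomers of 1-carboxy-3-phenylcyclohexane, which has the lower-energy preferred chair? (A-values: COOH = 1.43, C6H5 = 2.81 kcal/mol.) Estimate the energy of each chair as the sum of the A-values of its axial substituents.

At 1,3 positions (parity same): cis → (e,e or a,a); trans → (a,e or e,a).
Best chair for cis: E = 0.00 kcal/mol; best chair for trans: E = 1.43 kcal/mol.
The cis isomer is lower by 1.43 kcal/mol.

cis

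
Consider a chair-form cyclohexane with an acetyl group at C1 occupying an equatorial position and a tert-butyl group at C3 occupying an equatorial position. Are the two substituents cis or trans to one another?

C1 and C3 have the same parity, so their axial bonds point in the same direction.
With same-parity carbons, two substituents on the same face are both axial or both equatorial; opposite faces give one of each.
Here the groups are equatorial/equatorial → same face → cis.

cis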